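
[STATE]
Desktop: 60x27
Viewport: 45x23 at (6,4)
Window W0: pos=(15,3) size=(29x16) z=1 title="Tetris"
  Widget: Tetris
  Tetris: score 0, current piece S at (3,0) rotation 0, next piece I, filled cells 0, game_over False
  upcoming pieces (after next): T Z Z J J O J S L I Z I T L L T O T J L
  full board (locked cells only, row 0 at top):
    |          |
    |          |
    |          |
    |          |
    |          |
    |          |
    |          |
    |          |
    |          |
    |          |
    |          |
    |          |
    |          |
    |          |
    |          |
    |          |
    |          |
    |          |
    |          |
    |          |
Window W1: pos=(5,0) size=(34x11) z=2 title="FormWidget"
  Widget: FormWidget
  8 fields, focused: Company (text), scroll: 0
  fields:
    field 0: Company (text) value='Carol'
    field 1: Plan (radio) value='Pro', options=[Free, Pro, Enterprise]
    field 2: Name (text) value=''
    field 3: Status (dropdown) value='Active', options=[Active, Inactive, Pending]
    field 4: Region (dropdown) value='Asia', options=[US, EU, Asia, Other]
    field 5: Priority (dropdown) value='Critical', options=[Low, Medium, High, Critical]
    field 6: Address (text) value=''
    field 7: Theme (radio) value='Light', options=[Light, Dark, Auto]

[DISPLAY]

  Plan:       ( ) Free  (●) Pro ┃    ┃       
  Name:       [                ]┃────┨       
  Status:     [Active         ▼]┃    ┃       
  Region:     [Asia           ▼]┃    ┃       
  Priority:   [Critical       ▼]┃    ┃       
  Address:    [                ]┃    ┃       
━━━━━━━━━━━━━━━━━━━━━━━━━━━━━━━━┛    ┃       
         ┃          │                ┃       
         ┃          │Score:          ┃       
         ┃          │0               ┃       
         ┃          │                ┃       
         ┃          │                ┃       
         ┃          │                ┃       
         ┃          │                ┃       
         ┗━━━━━━━━━━━━━━━━━━━━━━━━━━━┛       
                                             
                                             
                                             
                                             
                                             
                                             
                                             
                                             


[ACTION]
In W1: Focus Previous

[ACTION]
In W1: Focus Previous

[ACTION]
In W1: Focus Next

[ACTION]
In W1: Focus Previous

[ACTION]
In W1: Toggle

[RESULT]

  Plan:       ( ) Free  (●) Pro ┃    ┃       
  Name:       [                ]┃────┨       
  Status:     [Active         ▼]┃    ┃       
  Region:     [Asia           ▼]┃    ┃       
  Priority:   [Critical       ▼]┃    ┃       
> Address:    [                ]┃    ┃       
━━━━━━━━━━━━━━━━━━━━━━━━━━━━━━━━┛    ┃       
         ┃          │                ┃       
         ┃          │Score:          ┃       
         ┃          │0               ┃       
         ┃          │                ┃       
         ┃          │                ┃       
         ┃          │                ┃       
         ┃          │                ┃       
         ┗━━━━━━━━━━━━━━━━━━━━━━━━━━━┛       
                                             
                                             
                                             
                                             
                                             
                                             
                                             
                                             


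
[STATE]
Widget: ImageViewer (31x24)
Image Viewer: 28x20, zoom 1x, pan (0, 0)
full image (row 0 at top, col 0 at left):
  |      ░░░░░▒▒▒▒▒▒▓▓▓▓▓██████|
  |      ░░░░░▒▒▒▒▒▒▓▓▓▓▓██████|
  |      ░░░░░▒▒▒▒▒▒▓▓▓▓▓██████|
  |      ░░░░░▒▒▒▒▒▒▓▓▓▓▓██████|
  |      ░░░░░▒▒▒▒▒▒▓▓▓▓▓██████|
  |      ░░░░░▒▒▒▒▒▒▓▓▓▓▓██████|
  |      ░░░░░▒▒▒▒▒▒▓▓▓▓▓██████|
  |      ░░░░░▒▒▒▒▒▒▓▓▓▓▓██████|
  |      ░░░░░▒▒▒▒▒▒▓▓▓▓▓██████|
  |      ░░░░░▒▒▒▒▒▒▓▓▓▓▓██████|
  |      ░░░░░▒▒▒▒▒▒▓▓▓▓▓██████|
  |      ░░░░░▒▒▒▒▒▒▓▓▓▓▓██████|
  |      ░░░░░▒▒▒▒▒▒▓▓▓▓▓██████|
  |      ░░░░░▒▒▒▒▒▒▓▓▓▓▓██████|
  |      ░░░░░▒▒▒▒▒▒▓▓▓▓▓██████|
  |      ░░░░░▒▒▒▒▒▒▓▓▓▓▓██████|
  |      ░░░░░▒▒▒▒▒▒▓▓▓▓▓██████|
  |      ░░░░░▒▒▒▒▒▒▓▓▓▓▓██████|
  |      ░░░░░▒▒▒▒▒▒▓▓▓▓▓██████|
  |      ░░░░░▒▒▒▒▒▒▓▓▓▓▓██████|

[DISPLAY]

      ░░░░░▒▒▒▒▒▒▓▓▓▓▓██████   
      ░░░░░▒▒▒▒▒▒▓▓▓▓▓██████   
      ░░░░░▒▒▒▒▒▒▓▓▓▓▓██████   
      ░░░░░▒▒▒▒▒▒▓▓▓▓▓██████   
      ░░░░░▒▒▒▒▒▒▓▓▓▓▓██████   
      ░░░░░▒▒▒▒▒▒▓▓▓▓▓██████   
      ░░░░░▒▒▒▒▒▒▓▓▓▓▓██████   
      ░░░░░▒▒▒▒▒▒▓▓▓▓▓██████   
      ░░░░░▒▒▒▒▒▒▓▓▓▓▓██████   
      ░░░░░▒▒▒▒▒▒▓▓▓▓▓██████   
      ░░░░░▒▒▒▒▒▒▓▓▓▓▓██████   
      ░░░░░▒▒▒▒▒▒▓▓▓▓▓██████   
      ░░░░░▒▒▒▒▒▒▓▓▓▓▓██████   
      ░░░░░▒▒▒▒▒▒▓▓▓▓▓██████   
      ░░░░░▒▒▒▒▒▒▓▓▓▓▓██████   
      ░░░░░▒▒▒▒▒▒▓▓▓▓▓██████   
      ░░░░░▒▒▒▒▒▒▓▓▓▓▓██████   
      ░░░░░▒▒▒▒▒▒▓▓▓▓▓██████   
      ░░░░░▒▒▒▒▒▒▓▓▓▓▓██████   
      ░░░░░▒▒▒▒▒▒▓▓▓▓▓██████   
                               
                               
                               
                               


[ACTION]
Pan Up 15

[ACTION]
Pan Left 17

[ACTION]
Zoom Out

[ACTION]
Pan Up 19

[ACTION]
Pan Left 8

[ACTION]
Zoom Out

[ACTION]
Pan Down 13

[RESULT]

      ░░░░░▒▒▒▒▒▒▓▓▓▓▓██████   
      ░░░░░▒▒▒▒▒▒▓▓▓▓▓██████   
      ░░░░░▒▒▒▒▒▒▓▓▓▓▓██████   
      ░░░░░▒▒▒▒▒▒▓▓▓▓▓██████   
      ░░░░░▒▒▒▒▒▒▓▓▓▓▓██████   
      ░░░░░▒▒▒▒▒▒▓▓▓▓▓██████   
      ░░░░░▒▒▒▒▒▒▓▓▓▓▓██████   
                               
                               
                               
                               
                               
                               
                               
                               
                               
                               
                               
                               
                               
                               
                               
                               
                               


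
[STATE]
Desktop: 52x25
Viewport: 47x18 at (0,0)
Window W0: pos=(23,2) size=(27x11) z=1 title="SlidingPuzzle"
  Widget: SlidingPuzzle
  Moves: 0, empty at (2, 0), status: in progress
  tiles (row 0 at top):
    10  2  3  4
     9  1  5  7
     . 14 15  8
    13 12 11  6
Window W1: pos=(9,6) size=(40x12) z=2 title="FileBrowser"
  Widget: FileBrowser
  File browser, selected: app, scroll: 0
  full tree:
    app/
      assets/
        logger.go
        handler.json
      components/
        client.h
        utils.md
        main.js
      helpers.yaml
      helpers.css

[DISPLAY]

                                               
                                               
                       ┏━━━━━━━━━━━━━━━━━━━━━━━
                       ┃ SlidingPuzzle         
                       ┠───────────────────────
                       ┃┌────┬────┬────┬────┐  
         ┏━━━━━━━━━━━━━━━━━━━━━━━━━━━━━━━━━━━━━
         ┃ FileBrowser                         
         ┠─────────────────────────────────────
         ┃> [-] app/                           
         ┃    [+] assets/                      
         ┃    [+] components/                  
         ┃    helpers.yaml                     
         ┃    helpers.css                      
         ┃                                     
         ┃                                     
         ┃                                     
         ┗━━━━━━━━━━━━━━━━━━━━━━━━━━━━━━━━━━━━━


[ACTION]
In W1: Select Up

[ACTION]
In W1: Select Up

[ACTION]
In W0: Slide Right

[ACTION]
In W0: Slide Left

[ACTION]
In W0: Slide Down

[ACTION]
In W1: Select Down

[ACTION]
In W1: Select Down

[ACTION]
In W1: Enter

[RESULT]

                                               
                                               
                       ┏━━━━━━━━━━━━━━━━━━━━━━━
                       ┃ SlidingPuzzle         
                       ┠───────────────────────
                       ┃┌────┬────┬────┬────┐  
         ┏━━━━━━━━━━━━━━━━━━━━━━━━━━━━━━━━━━━━━
         ┃ FileBrowser                         
         ┠─────────────────────────────────────
         ┃  [-] app/                           
         ┃    [+] assets/                      
         ┃  > [-] components/                  
         ┃      client.h                       
         ┃      utils.md                       
         ┃      main.js                        
         ┃    helpers.yaml                     
         ┃    helpers.css                      
         ┗━━━━━━━━━━━━━━━━━━━━━━━━━━━━━━━━━━━━━


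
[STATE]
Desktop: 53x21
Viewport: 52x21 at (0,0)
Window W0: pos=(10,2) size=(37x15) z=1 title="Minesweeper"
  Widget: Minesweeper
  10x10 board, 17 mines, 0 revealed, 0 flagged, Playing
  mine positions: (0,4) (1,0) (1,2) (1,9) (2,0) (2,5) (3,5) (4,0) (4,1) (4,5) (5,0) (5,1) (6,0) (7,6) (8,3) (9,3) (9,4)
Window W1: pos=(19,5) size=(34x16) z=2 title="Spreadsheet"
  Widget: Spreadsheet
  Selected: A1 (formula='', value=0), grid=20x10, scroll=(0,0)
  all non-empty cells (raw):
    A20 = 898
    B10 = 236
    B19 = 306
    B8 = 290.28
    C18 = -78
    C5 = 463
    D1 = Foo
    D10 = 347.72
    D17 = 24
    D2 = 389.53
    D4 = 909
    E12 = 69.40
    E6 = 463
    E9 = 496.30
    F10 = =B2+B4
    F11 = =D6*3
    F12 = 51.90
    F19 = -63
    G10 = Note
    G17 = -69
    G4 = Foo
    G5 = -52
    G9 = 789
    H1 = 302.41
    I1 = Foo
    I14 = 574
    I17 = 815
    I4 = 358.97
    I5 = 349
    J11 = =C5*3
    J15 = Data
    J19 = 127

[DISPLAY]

                                                    
                                                    
          ┏━━━━━━━━━━━━━━━━━━━━━━━━━━━━━━━━━━━┓     
          ┃ Minesweeper                       ┃     
          ┠───────────────────────────────────┨     
          ┃■■■■■■■■┏━━━━━━━━━━━━━━━━━━━━━━━━━━━━━━━━
          ┃■■■■■■■■┃ Spreadsheet                    
          ┃■■■■■■■■┠────────────────────────────────
          ┃■■■■■■■■┃A1:                             
          ┃■■■■■■■■┃       A       B       C       D
          ┃■■■■■■■■┃--------------------------------
          ┃■■■■■■■■┃  1      [0]       0       0Foo 
          ┃■■■■■■■■┃  2        0       0       0  38
          ┃■■■■■■■■┃  3        0       0       0    
          ┃■■■■■■■■┃  4        0       0       0    
          ┃        ┃  5        0       0     463    
          ┗━━━━━━━━┃  6        0       0       0    
                   ┃  7        0       0       0    
                   ┃  8        0  290.28       0    
                   ┃  9        0       0       0    
                   ┗━━━━━━━━━━━━━━━━━━━━━━━━━━━━━━━━


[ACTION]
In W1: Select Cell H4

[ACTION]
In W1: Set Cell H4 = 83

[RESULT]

                                                    
                                                    
          ┏━━━━━━━━━━━━━━━━━━━━━━━━━━━━━━━━━━━┓     
          ┃ Minesweeper                       ┃     
          ┠───────────────────────────────────┨     
          ┃■■■■■■■■┏━━━━━━━━━━━━━━━━━━━━━━━━━━━━━━━━
          ┃■■■■■■■■┃ Spreadsheet                    
          ┃■■■■■■■■┠────────────────────────────────
          ┃■■■■■■■■┃H4: 83                          
          ┃■■■■■■■■┃       A       B       C       D
          ┃■■■■■■■■┃--------------------------------
          ┃■■■■■■■■┃  1        0       0       0Foo 
          ┃■■■■■■■■┃  2        0       0       0  38
          ┃■■■■■■■■┃  3        0       0       0    
          ┃■■■■■■■■┃  4        0       0       0    
          ┃        ┃  5        0       0     463    
          ┗━━━━━━━━┃  6        0       0       0    
                   ┃  7        0       0       0    
                   ┃  8        0  290.28       0    
                   ┃  9        0       0       0    
                   ┗━━━━━━━━━━━━━━━━━━━━━━━━━━━━━━━━


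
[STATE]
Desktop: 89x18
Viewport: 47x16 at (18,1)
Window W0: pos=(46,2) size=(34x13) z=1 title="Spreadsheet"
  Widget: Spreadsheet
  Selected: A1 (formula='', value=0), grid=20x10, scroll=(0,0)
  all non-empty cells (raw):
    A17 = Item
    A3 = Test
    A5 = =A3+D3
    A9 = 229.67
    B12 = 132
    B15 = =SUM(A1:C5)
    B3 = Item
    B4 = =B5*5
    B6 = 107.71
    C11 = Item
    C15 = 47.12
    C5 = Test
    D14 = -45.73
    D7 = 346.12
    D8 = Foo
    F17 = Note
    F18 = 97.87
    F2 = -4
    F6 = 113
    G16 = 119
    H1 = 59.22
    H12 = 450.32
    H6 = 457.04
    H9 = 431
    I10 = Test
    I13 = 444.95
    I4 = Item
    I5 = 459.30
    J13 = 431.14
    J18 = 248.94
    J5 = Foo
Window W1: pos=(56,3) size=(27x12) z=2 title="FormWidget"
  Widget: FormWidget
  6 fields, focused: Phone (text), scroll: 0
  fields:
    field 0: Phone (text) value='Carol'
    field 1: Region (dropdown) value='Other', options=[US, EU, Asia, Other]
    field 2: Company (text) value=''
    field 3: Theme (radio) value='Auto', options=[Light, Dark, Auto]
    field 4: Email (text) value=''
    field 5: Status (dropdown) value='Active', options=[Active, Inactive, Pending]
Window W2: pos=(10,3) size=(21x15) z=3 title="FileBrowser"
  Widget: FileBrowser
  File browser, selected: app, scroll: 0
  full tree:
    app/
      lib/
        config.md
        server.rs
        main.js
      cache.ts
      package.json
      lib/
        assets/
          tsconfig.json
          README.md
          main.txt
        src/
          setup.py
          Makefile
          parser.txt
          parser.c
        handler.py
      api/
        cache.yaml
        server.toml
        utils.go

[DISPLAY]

                                               
                            ┏━━━━━━━━━━━━━━━━━━
━━━━━━━━━━━━┓               ┃ Spreadsh┏━━━━━━━━
owser       ┃               ┠─────────┃ FormWid
────────────┨               ┃A1:      ┠────────
pp/         ┃               ┃       A ┃> Phone:
 lib/       ┃               ┃---------┃  Region
he.ts       ┃               ┃  1      ┃  Compan
kage.json   ┃               ┃  2      ┃  Theme:
 lib/       ┃               ┃  3 Test ┃  Email:
 api/       ┃               ┃  4      ┃  Status
            ┃               ┃  5 #ERR!┃        
            ┃               ┃  6      ┃        
            ┃               ┗━━━━━━━━━┗━━━━━━━━
            ┃                                  
            ┃                                  


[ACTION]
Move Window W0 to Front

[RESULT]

                                               
                            ┏━━━━━━━━━━━━━━━━━━
━━━━━━━━━━━━┓               ┃ Spreadsheet      
owser       ┃               ┠──────────────────
────────────┨               ┃A1:               
pp/         ┃               ┃       A       B  
 lib/       ┃               ┃------------------
he.ts       ┃               ┃  1      [0]      
kage.json   ┃               ┃  2        0      
 lib/       ┃               ┃  3 Test    Item  
 api/       ┃               ┃  4        0      
            ┃               ┃  5 #ERR!         
            ┃               ┃  6        0  107.
            ┃               ┗━━━━━━━━━━━━━━━━━━
            ┃                                  
            ┃                                  


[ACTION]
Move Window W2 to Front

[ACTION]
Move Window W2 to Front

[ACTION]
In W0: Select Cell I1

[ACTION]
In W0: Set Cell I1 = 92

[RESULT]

                                               
                            ┏━━━━━━━━━━━━━━━━━━
━━━━━━━━━━━━┓               ┃ Spreadsheet      
owser       ┃               ┠──────────────────
────────────┨               ┃I1: 92            
pp/         ┃               ┃       A       B  
 lib/       ┃               ┃------------------
he.ts       ┃               ┃  1        0      
kage.json   ┃               ┃  2        0      
 lib/       ┃               ┃  3 Test    Item  
 api/       ┃               ┃  4        0      
            ┃               ┃  5 #ERR!         
            ┃               ┃  6        0  107.
            ┃               ┗━━━━━━━━━━━━━━━━━━
            ┃                                  
            ┃                                  


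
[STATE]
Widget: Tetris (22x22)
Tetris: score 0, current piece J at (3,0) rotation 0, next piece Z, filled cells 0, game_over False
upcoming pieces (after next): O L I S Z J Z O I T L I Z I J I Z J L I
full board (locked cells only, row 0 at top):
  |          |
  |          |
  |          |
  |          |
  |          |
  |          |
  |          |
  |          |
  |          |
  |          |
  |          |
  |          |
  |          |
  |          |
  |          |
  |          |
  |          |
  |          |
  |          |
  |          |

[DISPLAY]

   █      │Next:      
   ███    │▓▓         
          │ ▓▓        
          │           
          │           
          │           
          │Score:     
          │0          
          │           
          │           
          │           
          │           
          │           
          │           
          │           
          │           
          │           
          │           
          │           
          │           
          │           
          │           


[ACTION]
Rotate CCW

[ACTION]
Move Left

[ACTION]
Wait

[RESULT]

          │Next:      
   █      │▓▓         
   █      │ ▓▓        
  ██      │           
          │           
          │           
          │Score:     
          │0          
          │           
          │           
          │           
          │           
          │           
          │           
          │           
          │           
          │           
          │           
          │           
          │           
          │           
          │           


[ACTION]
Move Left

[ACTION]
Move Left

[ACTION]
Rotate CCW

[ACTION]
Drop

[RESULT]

          │Next:      
          │▓▓         
███       │ ▓▓        
  █       │           
          │           
          │           
          │Score:     
          │0          
          │           
          │           
          │           
          │           
          │           
          │           
          │           
          │           
          │           
          │           
          │           
          │           
          │           
          │           


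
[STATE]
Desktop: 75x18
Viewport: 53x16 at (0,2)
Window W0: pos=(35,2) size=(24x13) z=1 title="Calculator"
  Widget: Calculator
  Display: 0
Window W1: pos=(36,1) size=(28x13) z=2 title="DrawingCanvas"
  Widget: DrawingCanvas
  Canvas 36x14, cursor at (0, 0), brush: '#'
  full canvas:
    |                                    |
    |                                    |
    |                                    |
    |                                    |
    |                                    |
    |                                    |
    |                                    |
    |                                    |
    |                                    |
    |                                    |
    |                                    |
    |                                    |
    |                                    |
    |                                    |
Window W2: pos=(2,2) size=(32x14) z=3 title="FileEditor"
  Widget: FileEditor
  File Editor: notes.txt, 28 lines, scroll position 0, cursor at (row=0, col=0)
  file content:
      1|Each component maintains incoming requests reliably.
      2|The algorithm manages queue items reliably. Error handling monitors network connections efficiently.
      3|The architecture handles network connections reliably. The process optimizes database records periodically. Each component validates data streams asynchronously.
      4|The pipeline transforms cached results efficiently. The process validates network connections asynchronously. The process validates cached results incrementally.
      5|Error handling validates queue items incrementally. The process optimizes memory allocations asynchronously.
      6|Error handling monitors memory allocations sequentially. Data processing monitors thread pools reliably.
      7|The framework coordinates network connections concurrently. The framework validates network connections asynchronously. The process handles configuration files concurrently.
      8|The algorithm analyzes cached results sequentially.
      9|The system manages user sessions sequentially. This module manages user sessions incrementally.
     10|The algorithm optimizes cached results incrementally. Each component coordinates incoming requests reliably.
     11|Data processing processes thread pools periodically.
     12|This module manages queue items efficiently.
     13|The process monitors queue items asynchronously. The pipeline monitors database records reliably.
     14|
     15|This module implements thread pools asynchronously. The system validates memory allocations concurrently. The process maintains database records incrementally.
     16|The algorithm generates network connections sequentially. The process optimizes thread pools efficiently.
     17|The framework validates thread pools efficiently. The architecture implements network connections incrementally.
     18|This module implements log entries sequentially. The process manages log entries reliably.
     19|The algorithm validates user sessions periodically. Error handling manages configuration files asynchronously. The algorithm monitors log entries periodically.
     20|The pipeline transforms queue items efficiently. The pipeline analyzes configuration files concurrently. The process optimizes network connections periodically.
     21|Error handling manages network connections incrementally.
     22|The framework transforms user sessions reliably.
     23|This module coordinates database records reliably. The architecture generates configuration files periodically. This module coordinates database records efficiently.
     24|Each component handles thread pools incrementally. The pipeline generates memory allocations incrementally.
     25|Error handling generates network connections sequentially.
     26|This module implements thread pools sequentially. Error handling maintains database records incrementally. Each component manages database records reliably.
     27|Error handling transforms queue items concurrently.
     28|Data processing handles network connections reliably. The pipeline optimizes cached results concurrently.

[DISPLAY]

  ┏━━━━━━━━━━━━━━━━━━━━━━━━━━━━━━┓ ┏┃ DrawingCanvas  
  ┃ FileEditor                   ┃ ┃┠────────────────
  ┠──────────────────────────────┨ ┠┃+               
  ┃█ach component maintains inco▲┃ ┃┃                
  ┃The algorithm manages queue i█┃ ┃┃                
  ┃The architecture handles netw░┃ ┃┃                
  ┃The pipeline transforms cache░┃ ┃┃                
  ┃Error handling validates queu░┃ ┃┃                
  ┃Error handling monitors memor░┃ ┃┃                
  ┃The framework coordinates net░┃ ┃┃                
  ┃The algorithm analyzes cached░┃ ┃┃                
  ┃The system manages user sessi░┃ ┃┗━━━━━━━━━━━━━━━━
  ┃The algorithm optimizes cache▼┃ ┗━━━━━━━━━━━━━━━━━
  ┗━━━━━━━━━━━━━━━━━━━━━━━━━━━━━━┛                   
                                                     
                                                     


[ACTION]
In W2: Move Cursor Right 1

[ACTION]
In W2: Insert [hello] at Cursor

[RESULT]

  ┏━━━━━━━━━━━━━━━━━━━━━━━━━━━━━━┓ ┏┃ DrawingCanvas  
  ┃ FileEditor                   ┃ ┃┠────────────────
  ┠──────────────────────────────┨ ┠┃+               
  ┃Ehello█ch component maintains▲┃ ┃┃                
  ┃The algorithm manages queue i█┃ ┃┃                
  ┃The architecture handles netw░┃ ┃┃                
  ┃The pipeline transforms cache░┃ ┃┃                
  ┃Error handling validates queu░┃ ┃┃                
  ┃Error handling monitors memor░┃ ┃┃                
  ┃The framework coordinates net░┃ ┃┃                
  ┃The algorithm analyzes cached░┃ ┃┃                
  ┃The system manages user sessi░┃ ┃┗━━━━━━━━━━━━━━━━
  ┃The algorithm optimizes cache▼┃ ┗━━━━━━━━━━━━━━━━━
  ┗━━━━━━━━━━━━━━━━━━━━━━━━━━━━━━┛                   
                                                     
                                                     


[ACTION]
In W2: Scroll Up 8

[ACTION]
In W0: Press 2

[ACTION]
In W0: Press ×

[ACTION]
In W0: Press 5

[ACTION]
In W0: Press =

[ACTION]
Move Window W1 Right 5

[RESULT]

  ┏━━━━━━━━━━━━━━━━━━━━━━━━━━━━━━┓ ┏━━━━━┃ DrawingCan
  ┃ FileEditor                   ┃ ┃ Calc┠───────────
  ┠──────────────────────────────┨ ┠─────┃+          
  ┃Ehello█ch component maintains▲┃ ┃     ┃           
  ┃The algorithm manages queue i█┃ ┃┌───┬┃           
  ┃The architecture handles netw░┃ ┃│ 7 │┃           
  ┃The pipeline transforms cache░┃ ┃├───┼┃           
  ┃Error handling validates queu░┃ ┃│ 4 │┃           
  ┃Error handling monitors memor░┃ ┃├───┼┃           
  ┃The framework coordinates net░┃ ┃│ 1 │┃           
  ┃The algorithm analyzes cached░┃ ┃├───┼┃           
  ┃The system manages user sessi░┃ ┃│ 0 │┗━━━━━━━━━━━
  ┃The algorithm optimizes cache▼┃ ┗━━━━━━━━━━━━━━━━━
  ┗━━━━━━━━━━━━━━━━━━━━━━━━━━━━━━┛                   
                                                     
                                                     


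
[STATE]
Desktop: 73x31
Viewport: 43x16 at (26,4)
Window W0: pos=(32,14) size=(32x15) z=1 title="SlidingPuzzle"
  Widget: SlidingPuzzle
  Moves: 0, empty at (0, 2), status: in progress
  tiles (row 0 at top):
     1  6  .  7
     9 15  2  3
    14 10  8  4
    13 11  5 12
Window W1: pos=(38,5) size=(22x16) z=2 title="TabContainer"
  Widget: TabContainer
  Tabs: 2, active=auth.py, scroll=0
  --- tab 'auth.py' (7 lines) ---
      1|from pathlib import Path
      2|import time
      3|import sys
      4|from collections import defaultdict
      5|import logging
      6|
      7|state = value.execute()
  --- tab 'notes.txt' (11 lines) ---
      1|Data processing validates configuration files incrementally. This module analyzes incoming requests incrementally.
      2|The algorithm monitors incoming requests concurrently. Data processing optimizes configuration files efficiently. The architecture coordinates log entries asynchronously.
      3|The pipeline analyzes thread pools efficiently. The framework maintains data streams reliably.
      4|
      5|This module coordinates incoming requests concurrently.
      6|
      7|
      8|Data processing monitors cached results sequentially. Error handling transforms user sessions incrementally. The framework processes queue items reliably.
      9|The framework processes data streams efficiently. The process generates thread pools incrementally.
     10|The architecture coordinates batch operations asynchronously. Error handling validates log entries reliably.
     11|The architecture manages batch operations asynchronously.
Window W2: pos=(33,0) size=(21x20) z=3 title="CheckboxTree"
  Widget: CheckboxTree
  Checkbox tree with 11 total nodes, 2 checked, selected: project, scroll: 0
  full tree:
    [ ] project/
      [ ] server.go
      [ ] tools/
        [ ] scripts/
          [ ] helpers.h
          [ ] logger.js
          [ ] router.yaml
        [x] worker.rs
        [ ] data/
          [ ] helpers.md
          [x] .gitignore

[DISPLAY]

       ┃   [ ] server.go   ┃               
       ┃   [-] tools/      ┃━━━━━┓         
       ┃     [ ] scripts/  ┃     ┃         
       ┃       [ ] helpers.┃─────┨         
       ┃       [ ] logger.j┃s.txt┃         
       ┃       [ ] router.y┃─────┃         
       ┃     [x] worker.rs ┃port ┃         
       ┃     [-] data/     ┃     ┃         
       ┃       [ ] helpers.┃     ┃         
       ┃       [x] .gitigno┃s imp┃         
      ┏┃                   ┃     ┃━━━┓     
      ┃┃                   ┃     ┃   ┃     
      ┠┃                   ┃xecut┃───┨     
      ┃┃                   ┃     ┃   ┃     
      ┃┃                   ┃     ┃   ┃     
      ┃┗━━━━━━━━━━━━━━━━━━━┛     ┃   ┃     


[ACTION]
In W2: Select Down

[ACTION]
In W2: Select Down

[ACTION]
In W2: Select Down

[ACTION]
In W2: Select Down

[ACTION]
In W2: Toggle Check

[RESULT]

       ┃   [ ] server.go   ┃               
       ┃   [-] tools/      ┃━━━━━┓         
       ┃     [-] scripts/  ┃     ┃         
       ┃>      [x] helpers.┃─────┨         
       ┃       [ ] logger.j┃s.txt┃         
       ┃       [ ] router.y┃─────┃         
       ┃     [x] worker.rs ┃port ┃         
       ┃     [-] data/     ┃     ┃         
       ┃       [ ] helpers.┃     ┃         
       ┃       [x] .gitigno┃s imp┃         
      ┏┃                   ┃     ┃━━━┓     
      ┃┃                   ┃     ┃   ┃     
      ┠┃                   ┃xecut┃───┨     
      ┃┃                   ┃     ┃   ┃     
      ┃┃                   ┃     ┃   ┃     
      ┃┗━━━━━━━━━━━━━━━━━━━┛     ┃   ┃     


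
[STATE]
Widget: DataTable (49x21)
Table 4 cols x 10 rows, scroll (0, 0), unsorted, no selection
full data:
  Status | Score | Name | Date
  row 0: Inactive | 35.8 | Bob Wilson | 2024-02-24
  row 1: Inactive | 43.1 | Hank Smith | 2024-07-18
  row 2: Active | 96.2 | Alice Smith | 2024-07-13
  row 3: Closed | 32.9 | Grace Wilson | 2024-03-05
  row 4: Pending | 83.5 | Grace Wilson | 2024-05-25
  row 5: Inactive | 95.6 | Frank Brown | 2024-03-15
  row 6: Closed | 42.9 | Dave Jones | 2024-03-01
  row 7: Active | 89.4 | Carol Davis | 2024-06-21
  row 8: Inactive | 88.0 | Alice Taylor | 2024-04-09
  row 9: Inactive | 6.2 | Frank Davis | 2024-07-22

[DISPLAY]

Status  │Score│Name        │Date                 
────────┼─────┼────────────┼──────────           
Inactive│35.8 │Bob Wilson  │2024-02-24           
Inactive│43.1 │Hank Smith  │2024-07-18           
Active  │96.2 │Alice Smith │2024-07-13           
Closed  │32.9 │Grace Wilson│2024-03-05           
Pending │83.5 │Grace Wilson│2024-05-25           
Inactive│95.6 │Frank Brown │2024-03-15           
Closed  │42.9 │Dave Jones  │2024-03-01           
Active  │89.4 │Carol Davis │2024-06-21           
Inactive│88.0 │Alice Taylor│2024-04-09           
Inactive│6.2  │Frank Davis │2024-07-22           
                                                 
                                                 
                                                 
                                                 
                                                 
                                                 
                                                 
                                                 
                                                 


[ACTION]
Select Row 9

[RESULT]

Status  │Score│Name        │Date                 
────────┼─────┼────────────┼──────────           
Inactive│35.8 │Bob Wilson  │2024-02-24           
Inactive│43.1 │Hank Smith  │2024-07-18           
Active  │96.2 │Alice Smith │2024-07-13           
Closed  │32.9 │Grace Wilson│2024-03-05           
Pending │83.5 │Grace Wilson│2024-05-25           
Inactive│95.6 │Frank Brown │2024-03-15           
Closed  │42.9 │Dave Jones  │2024-03-01           
Active  │89.4 │Carol Davis │2024-06-21           
Inactive│88.0 │Alice Taylor│2024-04-09           
>nactive│6.2  │Frank Davis │2024-07-22           
                                                 
                                                 
                                                 
                                                 
                                                 
                                                 
                                                 
                                                 
                                                 


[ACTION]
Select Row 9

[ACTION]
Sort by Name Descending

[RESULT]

Status  │Score│Name       ▼│Date                 
────────┼─────┼────────────┼──────────           
Inactive│43.1 │Hank Smith  │2024-07-18           
Closed  │32.9 │Grace Wilson│2024-03-05           
Pending │83.5 │Grace Wilson│2024-05-25           
Inactive│6.2  │Frank Davis │2024-07-22           
Inactive│95.6 │Frank Brown │2024-03-15           
Closed  │42.9 │Dave Jones  │2024-03-01           
Active  │89.4 │Carol Davis │2024-06-21           
Inactive│35.8 │Bob Wilson  │2024-02-24           
Inactive│88.0 │Alice Taylor│2024-04-09           
>ctive  │96.2 │Alice Smith │2024-07-13           
                                                 
                                                 
                                                 
                                                 
                                                 
                                                 
                                                 
                                                 
                                                 


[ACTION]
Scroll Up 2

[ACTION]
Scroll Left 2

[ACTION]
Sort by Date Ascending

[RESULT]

Status  │Score│Name        │Date     ▲           
────────┼─────┼────────────┼──────────           
Inactive│35.8 │Bob Wilson  │2024-02-24           
Closed  │42.9 │Dave Jones  │2024-03-01           
Closed  │32.9 │Grace Wilson│2024-03-05           
Inactive│95.6 │Frank Brown │2024-03-15           
Inactive│88.0 │Alice Taylor│2024-04-09           
Pending │83.5 │Grace Wilson│2024-05-25           
Active  │89.4 │Carol Davis │2024-06-21           
Active  │96.2 │Alice Smith │2024-07-13           
Inactive│43.1 │Hank Smith  │2024-07-18           
>nactive│6.2  │Frank Davis │2024-07-22           
                                                 
                                                 
                                                 
                                                 
                                                 
                                                 
                                                 
                                                 
                                                 
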